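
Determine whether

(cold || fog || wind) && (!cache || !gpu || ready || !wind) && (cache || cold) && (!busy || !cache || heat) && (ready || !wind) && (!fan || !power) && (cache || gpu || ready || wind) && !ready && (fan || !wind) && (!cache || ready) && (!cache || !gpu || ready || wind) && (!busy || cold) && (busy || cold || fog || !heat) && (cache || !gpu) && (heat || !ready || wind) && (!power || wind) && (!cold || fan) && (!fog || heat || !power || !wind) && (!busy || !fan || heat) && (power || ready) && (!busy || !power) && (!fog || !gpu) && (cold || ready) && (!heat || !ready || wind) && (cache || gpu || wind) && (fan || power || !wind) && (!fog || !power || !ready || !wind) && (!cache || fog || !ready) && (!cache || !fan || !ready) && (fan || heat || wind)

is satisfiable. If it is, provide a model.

Case ready = True:
  Clause (!ready) is falsified — contradiction.
Case ready = False:
  (ready || !wind) forces wind = False.
  (!cache || ready) forces cache = False.
  (cache || cold) forces cold = True.
  (cache || gpu || ready || wind) forces gpu = True.
  Clause (cache || !gpu) is falsified — contradiction.
Both cases fail, so the formula is unsatisfiable.

The formula is unsatisfiable.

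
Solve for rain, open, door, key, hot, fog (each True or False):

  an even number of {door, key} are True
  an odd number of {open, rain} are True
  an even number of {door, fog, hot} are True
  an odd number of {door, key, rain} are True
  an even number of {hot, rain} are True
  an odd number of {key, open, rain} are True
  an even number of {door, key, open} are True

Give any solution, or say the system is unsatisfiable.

rain: True, open: False, door: False, key: False, hot: True, fog: True

{door, key}: 0 true → even ✓
{open, rain}: 1 true → odd ✓
{door, fog, hot}: 2 true → even ✓
{door, key, rain}: 1 true → odd ✓
{hot, rain}: 2 true → even ✓
{key, open, rain}: 1 true → odd ✓
{door, key, open}: 0 true → even ✓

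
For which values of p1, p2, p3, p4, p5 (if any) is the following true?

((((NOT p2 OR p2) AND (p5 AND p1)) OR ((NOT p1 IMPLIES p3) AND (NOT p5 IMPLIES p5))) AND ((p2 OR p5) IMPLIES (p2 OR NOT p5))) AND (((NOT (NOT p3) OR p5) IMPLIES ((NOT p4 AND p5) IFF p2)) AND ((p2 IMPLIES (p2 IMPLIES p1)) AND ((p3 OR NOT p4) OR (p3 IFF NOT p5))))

p1 = True, p2 = True, p3 = True, p4 = False, p5 = True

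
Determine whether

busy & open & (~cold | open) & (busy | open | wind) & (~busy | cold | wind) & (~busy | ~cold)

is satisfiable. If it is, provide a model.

Unit clause (busy) forces busy = True.
Unit clause (open) forces open = True.
In (~busy | ~cold) only ~cold is left, so cold = False.
In (~busy | cold | wind) only wind is left, so wind = True.
Check each clause:
  (busy): busy holds.
  (open): open holds.
  (~cold | open): ~cold holds.
  (busy | open | wind): busy holds.
  (~busy | cold | wind): wind holds.
  (~busy | ~cold): ~cold holds.
All clauses satisfied.

cold = False, wind = True, busy = True, open = True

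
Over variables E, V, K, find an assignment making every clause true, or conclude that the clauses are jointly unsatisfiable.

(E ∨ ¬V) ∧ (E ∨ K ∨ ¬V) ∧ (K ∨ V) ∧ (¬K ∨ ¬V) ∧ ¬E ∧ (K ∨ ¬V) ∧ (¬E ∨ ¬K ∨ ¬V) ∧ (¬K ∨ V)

Case E = True:
  Clause (¬E) is falsified — contradiction.
Case E = False:
  (E ∨ ¬V) forces V = False.
  (K ∨ V) forces K = True.
  Clause (¬K ∨ V) is falsified — contradiction.
Both cases fail, so the formula is unsatisfiable.

Unsatisfiable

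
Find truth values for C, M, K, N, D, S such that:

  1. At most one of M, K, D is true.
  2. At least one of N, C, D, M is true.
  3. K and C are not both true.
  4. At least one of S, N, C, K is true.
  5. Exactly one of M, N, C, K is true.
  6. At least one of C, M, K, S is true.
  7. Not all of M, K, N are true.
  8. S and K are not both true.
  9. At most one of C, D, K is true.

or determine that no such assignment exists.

C = False; M = False; K = False; N = True; D = True; S = True

  (1) {M, K, D}: 1 true — at most one ✓
  (2) {N, C, D, M}: 2 true — at least one ✓
  (3) K=F, C=F — not both ✓
  (4) {S, N, C, K}: 2 true — at least one ✓
  (5) {M, N, C, K}: 1 true — exactly one ✓
  (6) {C, M, K, S}: 1 true — at least one ✓
  (7) {M, K, N}: 1/3 true — not all ✓
  (8) S=T, K=F — not both ✓
  (9) {C, D, K}: 1 true — at most one ✓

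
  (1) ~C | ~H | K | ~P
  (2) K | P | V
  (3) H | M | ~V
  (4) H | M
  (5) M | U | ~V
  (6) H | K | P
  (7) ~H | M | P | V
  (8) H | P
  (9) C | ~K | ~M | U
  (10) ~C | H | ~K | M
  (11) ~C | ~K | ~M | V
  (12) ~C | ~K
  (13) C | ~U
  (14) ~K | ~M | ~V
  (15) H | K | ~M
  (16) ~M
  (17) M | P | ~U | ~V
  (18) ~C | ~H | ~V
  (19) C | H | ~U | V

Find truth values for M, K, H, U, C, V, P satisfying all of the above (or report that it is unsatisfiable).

M=F; K=F; H=T; U=F; C=F; V=F; P=T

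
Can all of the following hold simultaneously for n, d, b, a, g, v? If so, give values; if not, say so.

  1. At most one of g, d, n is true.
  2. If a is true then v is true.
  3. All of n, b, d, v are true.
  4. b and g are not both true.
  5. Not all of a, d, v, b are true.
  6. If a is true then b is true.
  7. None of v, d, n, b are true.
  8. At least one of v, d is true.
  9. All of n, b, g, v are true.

UNSATISFIABLE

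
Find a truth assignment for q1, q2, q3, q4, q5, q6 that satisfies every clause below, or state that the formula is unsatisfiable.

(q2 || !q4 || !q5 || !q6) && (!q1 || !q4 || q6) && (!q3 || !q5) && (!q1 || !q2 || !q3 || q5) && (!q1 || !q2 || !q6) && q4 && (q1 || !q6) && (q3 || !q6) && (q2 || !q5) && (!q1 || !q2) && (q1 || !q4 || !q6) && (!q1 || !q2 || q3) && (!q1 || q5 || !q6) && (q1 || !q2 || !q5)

Unit clause (q4) forces q4 = True.
Try q1 = True:
  (!q1 || !q4 || q6) forces q6 = True.
  (!q1 || !q2 || !q6) forces q2 = False.
  (q2 || !q4 || !q5 || !q6) forces q5 = False.
  clause (!q1 || q5 || !q6) is falsified — backtrack.
So q1 = False.
  then (q1 || !q6) forces q6 = False.
Set q2 = True.
  then (q1 || !q2 || !q5) forces q5 = False.
Set q3 = True.
All clauses satisfied.

q1: False, q2: True, q3: True, q4: True, q5: False, q6: False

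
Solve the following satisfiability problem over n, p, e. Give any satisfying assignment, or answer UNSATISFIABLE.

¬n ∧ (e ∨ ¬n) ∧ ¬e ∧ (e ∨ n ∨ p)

n = False, p = True, e = False

Unit clause (¬n) forces n = False.
Unit clause (¬e) forces e = False.
In (e ∨ n ∨ p) only p is left, so p = True.
Check each clause:
  (¬n): ¬n holds.
  (e ∨ ¬n): ¬n holds.
  (¬e): ¬e holds.
  (e ∨ n ∨ p): p holds.
All clauses satisfied.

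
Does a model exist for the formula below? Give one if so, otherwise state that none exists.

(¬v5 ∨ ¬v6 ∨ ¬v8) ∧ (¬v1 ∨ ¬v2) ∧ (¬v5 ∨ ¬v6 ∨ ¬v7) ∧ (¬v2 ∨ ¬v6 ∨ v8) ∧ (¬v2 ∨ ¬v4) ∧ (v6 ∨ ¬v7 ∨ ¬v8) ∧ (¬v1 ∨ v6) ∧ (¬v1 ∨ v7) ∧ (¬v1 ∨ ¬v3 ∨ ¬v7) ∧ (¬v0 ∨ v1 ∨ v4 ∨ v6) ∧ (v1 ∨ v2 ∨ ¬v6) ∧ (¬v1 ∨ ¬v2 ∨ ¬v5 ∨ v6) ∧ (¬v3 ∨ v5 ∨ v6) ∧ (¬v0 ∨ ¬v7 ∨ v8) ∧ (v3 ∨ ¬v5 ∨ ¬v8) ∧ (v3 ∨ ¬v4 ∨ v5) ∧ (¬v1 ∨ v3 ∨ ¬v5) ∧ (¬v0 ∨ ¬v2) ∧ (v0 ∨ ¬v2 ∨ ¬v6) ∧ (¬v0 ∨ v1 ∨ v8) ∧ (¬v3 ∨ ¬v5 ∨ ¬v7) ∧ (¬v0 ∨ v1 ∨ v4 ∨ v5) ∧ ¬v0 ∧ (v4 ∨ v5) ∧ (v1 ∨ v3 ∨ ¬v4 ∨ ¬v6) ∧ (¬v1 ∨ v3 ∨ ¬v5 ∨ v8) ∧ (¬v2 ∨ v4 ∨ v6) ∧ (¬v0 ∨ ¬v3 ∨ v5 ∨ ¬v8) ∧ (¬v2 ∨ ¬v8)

Unit clause (¬v0) forces v0 = False.
Set v1 = False.
Try v2 = True:
  (¬v2 ∨ ¬v4) forces v4 = False.
  (v0 ∨ ¬v2 ∨ ¬v6) forces v6 = False.
  clause (¬v2 ∨ v4 ∨ v6) is falsified — backtrack.
So v2 = False.
  then (v1 ∨ v2 ∨ ¬v6) forces v6 = False.
Set v3 = False.
Set v4 = False.
  then (v4 ∨ v5) forces v5 = True.
  then (v3 ∨ ¬v5 ∨ ¬v8) forces v8 = False.
Set v7 = False.
All clauses satisfied.

v0=F, v1=F, v2=F, v3=F, v4=F, v5=T, v6=F, v7=F, v8=F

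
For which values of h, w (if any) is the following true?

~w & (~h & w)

Case w = True: the conjunct ~w is False.
Case w = False: the conjunct w is False.
Both cases fail — unsatisfiable.

No satisfying assignment exists.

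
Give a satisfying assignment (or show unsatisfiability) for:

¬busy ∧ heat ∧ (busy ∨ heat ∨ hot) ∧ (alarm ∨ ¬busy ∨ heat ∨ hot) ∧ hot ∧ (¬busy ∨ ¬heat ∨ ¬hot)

busy: False; heat: True; alarm: True; hot: True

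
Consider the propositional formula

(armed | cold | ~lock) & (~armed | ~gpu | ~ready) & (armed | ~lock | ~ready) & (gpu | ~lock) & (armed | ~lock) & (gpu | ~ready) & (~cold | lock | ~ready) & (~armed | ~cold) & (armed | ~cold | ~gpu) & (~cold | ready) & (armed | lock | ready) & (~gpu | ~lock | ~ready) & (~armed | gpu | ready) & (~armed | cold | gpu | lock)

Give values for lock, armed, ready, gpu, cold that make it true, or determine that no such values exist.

lock = False, armed = False, ready = True, gpu = True, cold = False

Set lock = False.
Set armed = False.
  then (armed | lock | ready) forces ready = True.
  then (gpu | ~ready) forces gpu = True.
  then (~cold | lock | ~ready) forces cold = False.
All clauses satisfied.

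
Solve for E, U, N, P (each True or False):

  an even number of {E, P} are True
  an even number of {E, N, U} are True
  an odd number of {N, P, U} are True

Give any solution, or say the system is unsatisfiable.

Unsatisfiable — no assignment works.

Adding constraints 1, 2, 3 mod 2: every variable appears an even number of times on the left, so the left side is 0.
But the right sides sum to 1 (mod 2). 0 ≠ 1 — the system is inconsistent.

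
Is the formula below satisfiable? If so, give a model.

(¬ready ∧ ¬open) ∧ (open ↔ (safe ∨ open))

open = False; safe = False; ready = False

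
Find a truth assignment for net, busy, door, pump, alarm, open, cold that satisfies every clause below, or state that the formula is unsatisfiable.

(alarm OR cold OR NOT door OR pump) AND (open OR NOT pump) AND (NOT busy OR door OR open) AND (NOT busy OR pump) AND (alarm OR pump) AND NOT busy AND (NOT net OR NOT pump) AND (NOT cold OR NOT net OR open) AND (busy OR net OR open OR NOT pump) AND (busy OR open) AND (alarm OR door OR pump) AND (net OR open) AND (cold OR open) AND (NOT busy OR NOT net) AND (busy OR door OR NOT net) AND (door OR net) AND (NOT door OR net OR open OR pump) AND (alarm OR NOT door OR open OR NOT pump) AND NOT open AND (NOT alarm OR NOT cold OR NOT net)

The formula is unsatisfiable.

Case busy = True:
  Clause (NOT busy) is falsified — contradiction.
Case busy = False:
  (busy OR open) forces open = True.
  Clause (NOT open) is falsified — contradiction.
Both cases fail, so the formula is unsatisfiable.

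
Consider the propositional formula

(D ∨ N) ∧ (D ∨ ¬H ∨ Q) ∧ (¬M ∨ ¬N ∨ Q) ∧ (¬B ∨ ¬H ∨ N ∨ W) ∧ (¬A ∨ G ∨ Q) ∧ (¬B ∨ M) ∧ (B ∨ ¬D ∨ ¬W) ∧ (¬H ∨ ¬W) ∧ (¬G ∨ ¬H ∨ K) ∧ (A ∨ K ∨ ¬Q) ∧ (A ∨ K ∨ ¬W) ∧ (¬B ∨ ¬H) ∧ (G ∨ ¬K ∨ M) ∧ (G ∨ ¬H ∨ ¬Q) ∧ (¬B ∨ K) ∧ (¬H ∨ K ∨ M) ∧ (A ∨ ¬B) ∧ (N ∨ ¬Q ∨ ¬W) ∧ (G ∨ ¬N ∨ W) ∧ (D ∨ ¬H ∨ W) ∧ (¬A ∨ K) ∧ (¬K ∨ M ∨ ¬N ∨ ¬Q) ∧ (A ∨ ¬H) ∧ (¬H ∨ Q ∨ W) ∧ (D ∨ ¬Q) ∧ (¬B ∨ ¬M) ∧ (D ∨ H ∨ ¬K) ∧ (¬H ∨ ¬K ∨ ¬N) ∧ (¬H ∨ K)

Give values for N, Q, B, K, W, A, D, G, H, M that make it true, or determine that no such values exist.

Set N = False.
  then (D ∨ N) forces D = True.
Set Q = False.
Set B = False.
  then (B ∨ ¬D ∨ ¬W) forces W = False.
  then (¬H ∨ Q ∨ W) forces H = False.
Set K = True.
Set A = True.
  then (¬A ∨ G ∨ Q) forces G = True.
Set M = False.
All clauses satisfied.

N: False, Q: False, B: False, K: True, W: False, A: True, D: True, G: True, H: False, M: False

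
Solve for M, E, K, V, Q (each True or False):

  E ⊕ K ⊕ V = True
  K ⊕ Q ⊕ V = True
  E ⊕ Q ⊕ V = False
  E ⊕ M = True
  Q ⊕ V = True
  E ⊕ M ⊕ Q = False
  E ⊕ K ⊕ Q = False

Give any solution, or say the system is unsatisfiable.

M = False, E = True, K = False, V = False, Q = True

E ⊕ K ⊕ V = T ⊕ F ⊕ F = True ✓
K ⊕ Q ⊕ V = F ⊕ T ⊕ F = True ✓
E ⊕ Q ⊕ V = T ⊕ T ⊕ F = False ✓
E ⊕ M = T ⊕ F = True ✓
Q ⊕ V = T ⊕ F = True ✓
E ⊕ M ⊕ Q = T ⊕ F ⊕ T = False ✓
E ⊕ K ⊕ Q = T ⊕ F ⊕ T = False ✓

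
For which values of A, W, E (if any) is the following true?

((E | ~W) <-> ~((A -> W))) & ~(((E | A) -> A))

UNSATISFIABLE

Case A = True: the conjunct ~(((E | A) -> A)) becomes ~((True -> True)) = False.
Case A = False: the formula simplifies to ~((E | ~W)) & ~(~E).
  E = True: the conjunct ~((E | ~W)) becomes ~((True | ~W)) = False.
  E = False: the conjunct ~(~E) becomes ~(~False) = False.
Both cases fail — unsatisfiable.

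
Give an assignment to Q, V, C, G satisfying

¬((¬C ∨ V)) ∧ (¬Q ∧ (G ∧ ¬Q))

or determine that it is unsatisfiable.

Q = False; V = False; C = True; G = True

  ¬((¬C ∨ V)) = True
    ¬C ∨ V = False
      ¬C = False
  ¬Q ∧ (G ∧ ¬Q) = True
    ¬Q = True
    G ∧ ¬Q = True
      ¬Q = True
Both conjuncts True, so the formula holds.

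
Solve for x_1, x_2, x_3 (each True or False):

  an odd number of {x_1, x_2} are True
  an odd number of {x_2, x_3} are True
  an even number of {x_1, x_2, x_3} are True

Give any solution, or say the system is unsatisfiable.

x_1 = True, x_2 = False, x_3 = True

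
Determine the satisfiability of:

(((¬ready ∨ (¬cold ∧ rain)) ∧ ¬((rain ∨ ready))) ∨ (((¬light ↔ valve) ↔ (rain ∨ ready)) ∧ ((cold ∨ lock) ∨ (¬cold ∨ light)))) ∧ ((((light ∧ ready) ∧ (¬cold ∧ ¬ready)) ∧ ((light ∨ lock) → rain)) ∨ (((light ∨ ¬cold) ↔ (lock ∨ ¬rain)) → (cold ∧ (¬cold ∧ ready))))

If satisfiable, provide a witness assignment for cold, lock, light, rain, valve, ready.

cold = True, lock = True, light = False, rain = True, valve = True, ready = True

  ((¬ready ∨ (¬cold ∧ rain)) ∧ ¬((rain ∨ ready))) ∨ (((¬light ↔ valve) ↔ (rain ∨ ready)) ∧ ((cold ∨ lock) ∨ (¬cold ∨ light))) = True
    (¬ready ∨ (¬cold ∧ rain)) ∧ ¬((rain ∨ ready)) = False
      ¬ready ∨ (¬cold ∧ rain) = False
        ¬ready = False
        ¬cold ∧ rain = False
          ¬cold = False
      ¬((rain ∨ ready)) = False
        rain ∨ ready = True
    ((¬light ↔ valve) ↔ (rain ∨ ready)) ∧ ((cold ∨ lock) ∨ (¬cold ∨ light)) = True
      (¬light ↔ valve) ↔ (rain ∨ ready) = True
        ¬light ↔ valve = True
          ¬light = True
        rain ∨ ready = True
      (cold ∨ lock) ∨ (¬cold ∨ light) = True
        cold ∨ lock = True
        ¬cold ∨ light = False
          ¬cold = False
  (((light ∧ ready) ∧ (¬cold ∧ ¬ready)) ∧ ((light ∨ lock) → rain)) ∨ (((light ∨ ¬cold) ↔ (lock ∨ ¬rain)) → (cold ∧ (¬cold ∧ ready))) = True
    ((light ∧ ready) ∧ (¬cold ∧ ¬ready)) ∧ ((light ∨ lock) → rain) = False
      (light ∧ ready) ∧ (¬cold ∧ ¬ready) = False
        light ∧ ready = False
        ¬cold ∧ ¬ready = False
          ¬cold = False
          ¬ready = False
      (light ∨ lock) → rain = True
        light ∨ lock = True
    ((light ∨ ¬cold) ↔ (lock ∨ ¬rain)) → (cold ∧ (¬cold ∧ ready)) = True
      (light ∨ ¬cold) ↔ (lock ∨ ¬rain) = False
        light ∨ ¬cold = False
          ¬cold = False
        lock ∨ ¬rain = True
          ¬rain = False
      cold ∧ (¬cold ∧ ready) = False
        ¬cold ∧ ready = False
          ¬cold = False
Both conjuncts True, so the formula holds.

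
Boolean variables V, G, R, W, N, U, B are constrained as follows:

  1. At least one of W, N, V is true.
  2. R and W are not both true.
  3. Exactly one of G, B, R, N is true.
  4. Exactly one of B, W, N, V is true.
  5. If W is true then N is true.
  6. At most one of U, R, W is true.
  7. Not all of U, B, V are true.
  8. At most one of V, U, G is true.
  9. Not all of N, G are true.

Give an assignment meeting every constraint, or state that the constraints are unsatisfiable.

V = False, G = False, R = False, W = False, N = True, U = False, B = False

  (1) {W, N, V}: 1 true — at least one ✓
  (2) R=F, W=F — not both ✓
  (3) {G, B, R, N}: 1 true — exactly one ✓
  (4) {B, W, N, V}: 1 true — exactly one ✓
  (5) W=F ⇒ N: vacuous ✓
  (6) {U, R, W}: 0 true — at most one ✓
  (7) {U, B, V}: 0/3 true — not all ✓
  (8) {V, U, G}: 0 true — at most one ✓
  (9) {N, G}: 1/2 true — not all ✓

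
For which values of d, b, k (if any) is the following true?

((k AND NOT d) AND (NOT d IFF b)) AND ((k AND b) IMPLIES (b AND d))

Case d = True: the conjunct NOT d is False.
Case d = False: the formula simplifies to (k AND b) AND NOT ((k AND b)).
  b = True: simplifies to k AND NOT k.
    k = True: the conjunct NOT k is False.
    k = False: the conjunct k is False.
  b = False: the conjunct b is False.
Both cases fail — unsatisfiable.

Unsatisfiable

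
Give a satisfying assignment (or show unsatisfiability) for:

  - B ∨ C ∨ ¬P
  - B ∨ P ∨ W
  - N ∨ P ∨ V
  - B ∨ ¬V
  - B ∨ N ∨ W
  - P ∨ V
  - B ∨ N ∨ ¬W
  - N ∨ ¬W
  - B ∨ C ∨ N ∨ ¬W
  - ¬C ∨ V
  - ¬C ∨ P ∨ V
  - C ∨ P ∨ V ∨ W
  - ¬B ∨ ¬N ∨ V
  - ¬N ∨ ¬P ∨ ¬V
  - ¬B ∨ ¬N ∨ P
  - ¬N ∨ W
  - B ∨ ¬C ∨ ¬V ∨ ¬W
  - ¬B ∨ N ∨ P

W=F; C=F; V=F; B=T; P=T; N=F

Set W = False.
  then (¬N ∨ W) forces N = False.
  then (B ∨ N ∨ W) forces B = True.
  then (¬B ∨ N ∨ P) forces P = True.
Set C = False.
Set V = False.
All clauses satisfied.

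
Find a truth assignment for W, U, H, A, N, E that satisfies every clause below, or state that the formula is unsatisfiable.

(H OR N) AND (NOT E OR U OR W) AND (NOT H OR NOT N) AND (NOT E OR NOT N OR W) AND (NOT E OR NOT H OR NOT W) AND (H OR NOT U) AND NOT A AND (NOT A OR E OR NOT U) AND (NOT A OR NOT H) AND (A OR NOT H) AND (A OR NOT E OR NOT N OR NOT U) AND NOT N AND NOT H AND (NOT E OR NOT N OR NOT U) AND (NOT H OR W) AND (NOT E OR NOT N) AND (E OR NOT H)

UNSATISFIABLE

Case H = True:
  Clause (NOT H) is falsified — contradiction.
Case H = False:
  (H OR N) forces N = True.
  Clause (NOT N) is falsified — contradiction.
Both cases fail, so the formula is unsatisfiable.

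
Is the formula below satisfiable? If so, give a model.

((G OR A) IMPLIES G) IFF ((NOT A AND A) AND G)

A = True; G = False

  ((G OR A) IMPLIES G) IFF ((NOT A AND A) AND G) = True
    (G OR A) IMPLIES G = False
      G OR A = True
    (NOT A AND A) AND G = False
      NOT A AND A = False
        NOT A = False
The formula evaluates to True.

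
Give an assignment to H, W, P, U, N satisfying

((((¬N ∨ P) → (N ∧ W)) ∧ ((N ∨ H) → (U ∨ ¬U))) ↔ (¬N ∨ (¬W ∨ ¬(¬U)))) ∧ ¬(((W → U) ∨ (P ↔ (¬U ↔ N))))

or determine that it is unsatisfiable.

The formula is unsatisfiable.

Case U = True: the conjunct ¬(((W → U) ∨ (P ↔ (¬U ↔ N)))) becomes ¬((True ∨ (P ↔ ¬N))) = False.
Case U = False: the formula simplifies to (((¬N ∨ P) → (N ∧ W)) ↔ (¬N ∨ ¬W)) ∧ ¬((¬W ∨ (P ↔ N))).
  N = True: simplifies to ((P → W) ↔ ¬W) ∧ ¬((¬W ∨ P)).
    W = True: the conjunct (P → W) ↔ ¬W becomes (P → True) ↔ ¬True = False.
    W = False: the conjunct ¬((¬W ∨ P)) becomes ¬((True ∨ P)) = False.
  N = False: the conjunct ((¬N ∨ P) → (N ∧ W)) ↔ (¬N ∨ ¬W) becomes (True → False) ↔ (True ∨ ¬W) = False.
Both cases fail — unsatisfiable.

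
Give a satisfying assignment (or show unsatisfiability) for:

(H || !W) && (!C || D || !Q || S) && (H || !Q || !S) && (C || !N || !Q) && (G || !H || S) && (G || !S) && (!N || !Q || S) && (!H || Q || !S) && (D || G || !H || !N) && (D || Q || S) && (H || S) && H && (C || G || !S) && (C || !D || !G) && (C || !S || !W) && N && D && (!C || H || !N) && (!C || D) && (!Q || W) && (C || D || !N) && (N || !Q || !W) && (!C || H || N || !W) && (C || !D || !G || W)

Q = False; H = True; N = True; D = True; G = True; S = False; W = False; C = True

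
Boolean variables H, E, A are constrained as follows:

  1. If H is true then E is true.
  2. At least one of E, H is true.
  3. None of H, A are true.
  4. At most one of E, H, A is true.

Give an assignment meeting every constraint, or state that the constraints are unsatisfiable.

H: False; E: True; A: False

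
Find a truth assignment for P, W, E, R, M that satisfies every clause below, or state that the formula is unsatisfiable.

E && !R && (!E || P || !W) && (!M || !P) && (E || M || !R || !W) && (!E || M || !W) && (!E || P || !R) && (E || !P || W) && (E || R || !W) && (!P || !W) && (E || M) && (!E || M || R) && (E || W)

P: False; W: False; E: True; R: False; M: True

Unit clause (E) forces E = True.
Unit clause (!R) forces R = False.
In (!E || M || R) only M is left, so M = True.
In (!M || !P) only !P is left, so P = False.
In (!E || P || !W) only !W is left, so W = False.
All clauses satisfied.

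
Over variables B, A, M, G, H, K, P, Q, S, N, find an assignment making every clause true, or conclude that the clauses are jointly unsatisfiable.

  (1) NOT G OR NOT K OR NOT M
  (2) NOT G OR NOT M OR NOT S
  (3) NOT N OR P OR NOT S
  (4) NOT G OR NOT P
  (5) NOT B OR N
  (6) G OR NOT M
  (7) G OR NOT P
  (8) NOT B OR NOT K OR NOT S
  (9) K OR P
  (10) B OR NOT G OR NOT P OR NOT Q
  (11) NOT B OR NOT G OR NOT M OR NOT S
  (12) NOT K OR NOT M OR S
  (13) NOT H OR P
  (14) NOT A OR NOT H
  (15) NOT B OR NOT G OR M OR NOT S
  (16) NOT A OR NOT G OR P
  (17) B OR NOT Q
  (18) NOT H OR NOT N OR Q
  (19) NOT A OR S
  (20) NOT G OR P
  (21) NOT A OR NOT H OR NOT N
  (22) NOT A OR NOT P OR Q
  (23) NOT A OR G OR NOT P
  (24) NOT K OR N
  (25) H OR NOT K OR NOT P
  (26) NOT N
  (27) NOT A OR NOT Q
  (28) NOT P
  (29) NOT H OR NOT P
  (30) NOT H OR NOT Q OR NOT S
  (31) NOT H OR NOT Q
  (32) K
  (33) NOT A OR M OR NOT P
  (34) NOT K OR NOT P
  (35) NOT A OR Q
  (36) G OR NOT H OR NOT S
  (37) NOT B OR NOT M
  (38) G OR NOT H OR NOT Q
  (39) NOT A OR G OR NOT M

Case K = True:
  (NOT K OR N) forces N = True.
  Clause (NOT N) is falsified — contradiction.
Case K = False:
  Clause (K) is falsified — contradiction.
Both cases fail, so the formula is unsatisfiable.

Unsatisfiable — no assignment works.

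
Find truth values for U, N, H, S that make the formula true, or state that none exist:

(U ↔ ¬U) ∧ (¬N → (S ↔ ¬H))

The conjunct U ↔ ¬U is unsatisfiable on its own:
  U=F: evaluates to False.
  U=T: evaluates to False.
So the whole conjunction is unsatisfiable.

The formula is unsatisfiable.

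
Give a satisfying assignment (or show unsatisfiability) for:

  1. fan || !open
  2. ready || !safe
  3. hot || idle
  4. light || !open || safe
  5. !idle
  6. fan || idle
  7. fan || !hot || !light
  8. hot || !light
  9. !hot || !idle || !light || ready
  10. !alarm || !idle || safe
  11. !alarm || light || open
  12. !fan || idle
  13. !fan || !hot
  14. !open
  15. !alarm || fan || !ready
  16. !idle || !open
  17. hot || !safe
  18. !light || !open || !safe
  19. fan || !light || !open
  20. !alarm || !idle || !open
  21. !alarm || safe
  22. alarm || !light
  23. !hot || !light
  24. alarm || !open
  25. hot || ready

Case idle = True:
  Clause (!idle) is falsified — contradiction.
Case idle = False:
  (hot || idle) forces hot = True.
  (fan || idle) forces fan = True.
  Clause (!fan || idle) is falsified — contradiction.
Both cases fail, so the formula is unsatisfiable.

No satisfying assignment exists.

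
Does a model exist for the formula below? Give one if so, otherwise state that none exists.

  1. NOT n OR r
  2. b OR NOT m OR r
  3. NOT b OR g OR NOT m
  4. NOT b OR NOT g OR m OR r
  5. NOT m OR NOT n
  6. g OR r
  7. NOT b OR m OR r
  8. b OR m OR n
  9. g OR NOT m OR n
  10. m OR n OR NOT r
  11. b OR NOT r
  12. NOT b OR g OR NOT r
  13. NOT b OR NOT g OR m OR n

r = False; n = False; g = True; m = True; b = True

Set r = False.
  then (NOT n OR r) forces n = False.
  then (g OR r) forces g = True.
Set m = True.
  then (b OR NOT m OR r) forces b = True.
All clauses satisfied.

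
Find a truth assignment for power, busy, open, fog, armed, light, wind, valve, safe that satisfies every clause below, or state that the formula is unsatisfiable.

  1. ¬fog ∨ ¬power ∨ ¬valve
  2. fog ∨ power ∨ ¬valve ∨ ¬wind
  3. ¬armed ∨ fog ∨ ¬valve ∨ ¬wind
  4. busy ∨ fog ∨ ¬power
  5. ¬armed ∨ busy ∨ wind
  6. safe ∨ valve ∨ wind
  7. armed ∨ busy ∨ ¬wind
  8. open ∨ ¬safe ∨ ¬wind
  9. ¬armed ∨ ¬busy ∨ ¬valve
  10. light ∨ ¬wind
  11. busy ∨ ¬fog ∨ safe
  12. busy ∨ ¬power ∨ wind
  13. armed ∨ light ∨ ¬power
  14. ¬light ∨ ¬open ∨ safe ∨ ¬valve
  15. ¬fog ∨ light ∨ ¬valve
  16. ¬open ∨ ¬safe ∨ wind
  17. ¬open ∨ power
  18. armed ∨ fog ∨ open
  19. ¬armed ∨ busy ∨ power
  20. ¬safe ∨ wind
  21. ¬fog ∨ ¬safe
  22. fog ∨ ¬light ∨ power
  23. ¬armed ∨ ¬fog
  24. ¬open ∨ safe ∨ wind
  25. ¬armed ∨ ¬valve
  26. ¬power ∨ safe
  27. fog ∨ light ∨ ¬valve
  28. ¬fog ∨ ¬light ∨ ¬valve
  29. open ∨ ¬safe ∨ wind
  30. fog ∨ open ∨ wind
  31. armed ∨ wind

Set power = False.
  then (¬open ∨ power) forces open = False.
Try busy = False:
  (¬armed ∨ busy ∨ power) forces armed = False.
  (armed ∨ busy ∨ ¬wind) forces wind = False.
  clause (armed ∨ wind) is falsified — backtrack.
So busy = True.
Set fog = True.
  then (¬fog ∨ ¬safe) forces safe = False.
  then (¬armed ∨ ¬fog) forces armed = False.
  then (armed ∨ wind) forces wind = True.
  then (light ∨ ¬wind) forces light = True.
  then (¬fog ∨ ¬light ∨ ¬valve) forces valve = False.
All clauses satisfied.

power = False, busy = True, open = False, fog = True, armed = False, light = True, wind = True, valve = False, safe = False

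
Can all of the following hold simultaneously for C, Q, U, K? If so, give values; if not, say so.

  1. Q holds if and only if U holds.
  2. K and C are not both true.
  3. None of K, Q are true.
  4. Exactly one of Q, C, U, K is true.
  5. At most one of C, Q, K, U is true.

C=T, Q=F, U=F, K=F

  (1) Q=F, U=F — same ✓
  (2) K=F, C=T — not both ✓
  (3) {K, Q}: 0 true — none ✓
  (4) {Q, C, U, K}: 1 true — exactly one ✓
  (5) {C, Q, K, U}: 1 true — at most one ✓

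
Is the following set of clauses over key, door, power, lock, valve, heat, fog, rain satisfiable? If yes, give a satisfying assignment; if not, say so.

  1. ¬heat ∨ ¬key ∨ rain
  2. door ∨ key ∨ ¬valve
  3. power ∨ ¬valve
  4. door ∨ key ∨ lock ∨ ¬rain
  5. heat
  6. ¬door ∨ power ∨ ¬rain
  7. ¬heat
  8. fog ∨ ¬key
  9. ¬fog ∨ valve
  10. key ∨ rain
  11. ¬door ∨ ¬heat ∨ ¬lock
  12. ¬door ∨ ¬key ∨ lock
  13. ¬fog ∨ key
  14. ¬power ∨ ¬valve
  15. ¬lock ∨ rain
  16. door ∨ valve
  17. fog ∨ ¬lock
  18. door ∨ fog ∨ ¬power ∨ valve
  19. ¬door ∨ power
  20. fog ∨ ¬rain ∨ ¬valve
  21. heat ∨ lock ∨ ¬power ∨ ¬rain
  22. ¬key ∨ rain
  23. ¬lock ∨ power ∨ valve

Case heat = True:
  Clause (¬heat) is falsified — contradiction.
Case heat = False:
  Clause (heat) is falsified — contradiction.
Both cases fail, so the formula is unsatisfiable.

Unsatisfiable — no assignment works.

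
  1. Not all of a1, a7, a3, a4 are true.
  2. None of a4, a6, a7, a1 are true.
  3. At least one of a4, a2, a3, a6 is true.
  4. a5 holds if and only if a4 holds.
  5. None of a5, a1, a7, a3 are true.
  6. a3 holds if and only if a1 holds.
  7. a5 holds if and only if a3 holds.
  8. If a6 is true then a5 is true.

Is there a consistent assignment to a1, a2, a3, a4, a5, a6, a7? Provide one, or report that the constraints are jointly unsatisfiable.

a1 = False; a2 = True; a3 = False; a4 = False; a5 = False; a6 = False; a7 = False

  (1) {a1, a7, a3, a4}: 0/4 true — not all ✓
  (2) {a4, a6, a7, a1}: 0 true — none ✓
  (3) {a4, a2, a3, a6}: 1 true — at least one ✓
  (4) a5=F, a4=F — same ✓
  (5) {a5, a1, a7, a3}: 0 true — none ✓
  (6) a3=F, a1=F — same ✓
  (7) a5=F, a3=F — same ✓
  (8) a6=F ⇒ a5: vacuous ✓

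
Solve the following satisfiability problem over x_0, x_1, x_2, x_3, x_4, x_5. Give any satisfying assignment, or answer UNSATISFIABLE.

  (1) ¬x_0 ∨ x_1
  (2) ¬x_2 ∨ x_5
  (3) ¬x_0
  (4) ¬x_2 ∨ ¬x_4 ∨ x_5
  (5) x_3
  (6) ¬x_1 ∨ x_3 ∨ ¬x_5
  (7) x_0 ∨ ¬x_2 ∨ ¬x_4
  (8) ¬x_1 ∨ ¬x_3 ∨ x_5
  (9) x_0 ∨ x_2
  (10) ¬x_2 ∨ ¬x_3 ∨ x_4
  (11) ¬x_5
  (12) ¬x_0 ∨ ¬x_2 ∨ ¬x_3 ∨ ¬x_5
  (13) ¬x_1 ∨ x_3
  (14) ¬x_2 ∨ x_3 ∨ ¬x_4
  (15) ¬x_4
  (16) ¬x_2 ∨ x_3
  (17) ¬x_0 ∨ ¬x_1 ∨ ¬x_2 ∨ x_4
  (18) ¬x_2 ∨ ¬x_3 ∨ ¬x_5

The formula is unsatisfiable.

Case x_2 = True:
  (¬x_2 ∨ x_5) forces x_5 = True.
  Clause (¬x_5) is falsified — contradiction.
Case x_2 = False:
  (¬x_0) forces x_0 = False.
  Clause (x_0 ∨ x_2) is falsified — contradiction.
Both cases fail, so the formula is unsatisfiable.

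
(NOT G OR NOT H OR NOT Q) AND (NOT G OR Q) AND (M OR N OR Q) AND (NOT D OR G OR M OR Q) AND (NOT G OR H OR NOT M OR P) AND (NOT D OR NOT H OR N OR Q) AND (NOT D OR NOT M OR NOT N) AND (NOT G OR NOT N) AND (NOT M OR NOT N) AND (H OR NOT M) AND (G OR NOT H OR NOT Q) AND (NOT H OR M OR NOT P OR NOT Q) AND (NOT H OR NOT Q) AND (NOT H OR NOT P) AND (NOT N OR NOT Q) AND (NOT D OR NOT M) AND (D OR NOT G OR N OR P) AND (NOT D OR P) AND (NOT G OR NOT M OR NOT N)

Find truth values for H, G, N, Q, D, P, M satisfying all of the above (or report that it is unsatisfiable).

H = False, G = False, N = True, Q = False, D = False, P = True, M = False

Set H = False.
  then (H OR NOT M) forces M = False.
Set G = False.
Set N = True.
  then (NOT N OR NOT Q) forces Q = False.
  then (NOT D OR G OR M OR Q) forces D = False.
Set P = True.
All clauses satisfied.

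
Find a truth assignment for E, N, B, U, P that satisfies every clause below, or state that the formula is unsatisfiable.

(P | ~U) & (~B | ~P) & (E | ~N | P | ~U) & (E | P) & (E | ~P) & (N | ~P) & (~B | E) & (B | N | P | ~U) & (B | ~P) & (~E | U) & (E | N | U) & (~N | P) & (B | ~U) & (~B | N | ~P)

Case P = True:
  (~B | ~P) forces B = False.
  Clause (B | ~P) is falsified — contradiction.
Case P = False:
  (P | ~U) forces U = False.
  (E | P) forces E = True.
  Clause (~E | U) is falsified — contradiction.
Both cases fail, so the formula is unsatisfiable.

The formula is unsatisfiable.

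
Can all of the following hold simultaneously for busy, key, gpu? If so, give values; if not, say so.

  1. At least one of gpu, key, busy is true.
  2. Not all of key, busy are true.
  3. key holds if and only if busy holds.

busy = False, key = False, gpu = True

  (1) {gpu, key, busy}: 1 true — at least one ✓
  (2) {key, busy}: 0/2 true — not all ✓
  (3) key=F, busy=F — same ✓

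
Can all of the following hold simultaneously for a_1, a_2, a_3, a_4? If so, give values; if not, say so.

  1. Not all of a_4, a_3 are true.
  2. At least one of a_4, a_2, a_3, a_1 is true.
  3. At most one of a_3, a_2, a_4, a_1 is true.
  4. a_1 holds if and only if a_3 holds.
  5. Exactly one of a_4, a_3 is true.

a_1 = False; a_2 = False; a_3 = False; a_4 = True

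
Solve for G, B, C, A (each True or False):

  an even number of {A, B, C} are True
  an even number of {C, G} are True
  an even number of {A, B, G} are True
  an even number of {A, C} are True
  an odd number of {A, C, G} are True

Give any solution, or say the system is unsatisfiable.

G=T, B=F, C=T, A=T

{A, B, C}: 2 true → even ✓
{C, G}: 2 true → even ✓
{A, B, G}: 2 true → even ✓
{A, C}: 2 true → even ✓
{A, C, G}: 3 true → odd ✓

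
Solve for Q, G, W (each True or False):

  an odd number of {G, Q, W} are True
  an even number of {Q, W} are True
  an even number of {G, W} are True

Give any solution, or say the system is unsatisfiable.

Q=T, G=T, W=T

{G, Q, W}: 3 true → odd ✓
{Q, W}: 2 true → even ✓
{G, W}: 2 true → even ✓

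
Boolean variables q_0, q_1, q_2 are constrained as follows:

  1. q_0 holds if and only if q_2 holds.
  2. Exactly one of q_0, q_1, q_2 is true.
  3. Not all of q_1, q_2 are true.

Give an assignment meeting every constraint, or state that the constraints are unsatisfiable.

q_0: False, q_1: True, q_2: False

  (1) q_0=F, q_2=F — same ✓
  (2) {q_0, q_1, q_2}: 1 true — exactly one ✓
  (3) {q_1, q_2}: 1/2 true — not all ✓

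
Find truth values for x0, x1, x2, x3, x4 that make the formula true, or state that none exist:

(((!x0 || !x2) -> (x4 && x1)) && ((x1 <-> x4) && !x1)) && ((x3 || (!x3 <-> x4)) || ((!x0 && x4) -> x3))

x0=T, x1=F, x2=T, x3=F, x4=F

  ((!x0 || !x2) -> (x4 && x1)) && ((x1 <-> x4) && !x1) = True
    (!x0 || !x2) -> (x4 && x1) = True
      !x0 || !x2 = False
        !x0 = False
        !x2 = False
      x4 && x1 = False
    (x1 <-> x4) && !x1 = True
      x1 <-> x4 = True
      !x1 = True
  (x3 || (!x3 <-> x4)) || ((!x0 && x4) -> x3) = True
    x3 || (!x3 <-> x4) = False
      !x3 <-> x4 = False
        !x3 = True
    (!x0 && x4) -> x3 = True
      !x0 && x4 = False
        !x0 = False
Both conjuncts True, so the formula holds.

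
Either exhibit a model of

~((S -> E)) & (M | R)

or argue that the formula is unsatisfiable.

E=F; M=T; R=T; S=T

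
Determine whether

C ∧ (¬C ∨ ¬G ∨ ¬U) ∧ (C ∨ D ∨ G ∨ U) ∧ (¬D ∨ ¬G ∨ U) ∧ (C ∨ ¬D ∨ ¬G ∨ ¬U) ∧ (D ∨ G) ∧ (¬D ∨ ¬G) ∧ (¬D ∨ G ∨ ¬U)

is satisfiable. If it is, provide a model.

Unit clause (C) forces C = True.
Set D = True.
  then (¬D ∨ ¬G) forces G = False.
  then (¬D ∨ G ∨ ¬U) forces U = False.
Check each clause:
  (C): C holds.
  (¬C ∨ ¬G ∨ ¬U): ¬G holds.
  (C ∨ D ∨ G ∨ U): C holds.
  (¬D ∨ ¬G ∨ U): ¬G holds.
  (C ∨ ¬D ∨ ¬G ∨ ¬U): C holds.
  (D ∨ G): D holds.
  (¬D ∨ ¬G): ¬G holds.
  (¬D ∨ G ∨ ¬U): ¬U holds.
All clauses satisfied.

C = True, D = True, G = False, U = False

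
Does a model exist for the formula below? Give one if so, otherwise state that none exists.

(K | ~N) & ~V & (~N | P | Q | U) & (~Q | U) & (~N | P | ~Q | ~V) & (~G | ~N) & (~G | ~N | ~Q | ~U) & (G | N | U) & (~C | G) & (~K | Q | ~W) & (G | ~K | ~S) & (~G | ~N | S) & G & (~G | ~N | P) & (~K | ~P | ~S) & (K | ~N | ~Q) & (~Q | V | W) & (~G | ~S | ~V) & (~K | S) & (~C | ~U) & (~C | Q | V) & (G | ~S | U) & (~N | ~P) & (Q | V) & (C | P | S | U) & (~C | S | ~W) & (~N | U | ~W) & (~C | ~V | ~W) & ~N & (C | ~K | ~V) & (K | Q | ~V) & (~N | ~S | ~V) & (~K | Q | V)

S: True, U: True, V: False, K: True, G: True, W: True, C: False, N: False, Q: True, P: False

Unit clause (~V) forces V = False.
Unit clause (G) forces G = True.
In (Q | V) only Q is left, so Q = True.
Unit clause (~N) forces N = False.
In (~Q | U) only U is left, so U = True.
In (~Q | V | W) only W is left, so W = True.
In (~C | ~U) only ~C is left, so C = False.
Set S = True.
Set K = True.
  then (~K | ~P | ~S) forces P = False.
All clauses satisfied.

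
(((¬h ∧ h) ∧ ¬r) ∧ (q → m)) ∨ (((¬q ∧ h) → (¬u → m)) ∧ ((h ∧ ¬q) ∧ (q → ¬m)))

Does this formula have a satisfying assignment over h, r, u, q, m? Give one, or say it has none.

h = True; r = False; u = True; q = False; m = False

  (((¬h ∧ h) ∧ ¬r) ∧ (q → m)) ∨ (((¬q ∧ h) → (¬u → m)) ∧ ((h ∧ ¬q) ∧ (q → ¬m))) = True
    ((¬h ∧ h) ∧ ¬r) ∧ (q → m) = False
      (¬h ∧ h) ∧ ¬r = False
        ¬h ∧ h = False
          ¬h = False
        ¬r = True
      q → m = True
    ((¬q ∧ h) → (¬u → m)) ∧ ((h ∧ ¬q) ∧ (q → ¬m)) = True
      (¬q ∧ h) → (¬u → m) = True
        ¬q ∧ h = True
          ¬q = True
        ¬u → m = True
          ¬u = False
      (h ∧ ¬q) ∧ (q → ¬m) = True
        h ∧ ¬q = True
          ¬q = True
        q → ¬m = True
          ¬m = True
The formula evaluates to True.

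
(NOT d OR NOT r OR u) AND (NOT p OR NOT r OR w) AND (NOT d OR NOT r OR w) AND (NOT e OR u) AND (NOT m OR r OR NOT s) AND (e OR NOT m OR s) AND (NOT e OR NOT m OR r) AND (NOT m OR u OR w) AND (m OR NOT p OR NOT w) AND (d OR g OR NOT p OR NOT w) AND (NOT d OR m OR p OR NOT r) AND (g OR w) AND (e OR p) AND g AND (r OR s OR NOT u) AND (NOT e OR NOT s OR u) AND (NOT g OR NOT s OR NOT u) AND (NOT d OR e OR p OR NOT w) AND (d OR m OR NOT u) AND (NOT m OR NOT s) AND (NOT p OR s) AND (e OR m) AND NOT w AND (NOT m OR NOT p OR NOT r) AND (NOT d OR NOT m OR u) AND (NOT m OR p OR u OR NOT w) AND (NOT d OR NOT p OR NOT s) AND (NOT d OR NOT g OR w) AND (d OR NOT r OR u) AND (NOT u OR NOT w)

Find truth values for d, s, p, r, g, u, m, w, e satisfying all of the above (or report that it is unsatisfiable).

d = False; s = False; p = False; r = True; g = True; u = True; m = True; w = False; e = True

Unit clause (g) forces g = True.
Unit clause (NOT w) forces w = False.
In (NOT d OR NOT g OR w) only NOT d is left, so d = False.
Set s = False.
  then (NOT p OR s) forces p = False.
  then (e OR p) forces e = True.
  then (NOT e OR u) forces u = True.
  then (r OR s OR NOT u) forces r = True.
  then (d OR m OR NOT u) forces m = True.
All clauses satisfied.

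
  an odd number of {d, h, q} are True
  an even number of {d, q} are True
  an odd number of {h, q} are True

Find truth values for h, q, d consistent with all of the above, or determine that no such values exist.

h: True, q: False, d: False

{d, h, q}: 1 true → odd ✓
{d, q}: 0 true → even ✓
{h, q}: 1 true → odd ✓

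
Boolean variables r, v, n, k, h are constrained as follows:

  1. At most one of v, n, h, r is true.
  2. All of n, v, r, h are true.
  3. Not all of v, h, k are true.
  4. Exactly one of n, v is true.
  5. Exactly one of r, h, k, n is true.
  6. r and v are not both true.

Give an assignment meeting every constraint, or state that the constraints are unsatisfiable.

Case r = True:
  (1) with r=T forces v = False.
  Constraint (2) is violated (v=F) — contradiction.
Case r = False:
  Constraint (2) is violated (r=F) — contradiction.
Both cases fail — unsatisfiable.

The formula is unsatisfiable.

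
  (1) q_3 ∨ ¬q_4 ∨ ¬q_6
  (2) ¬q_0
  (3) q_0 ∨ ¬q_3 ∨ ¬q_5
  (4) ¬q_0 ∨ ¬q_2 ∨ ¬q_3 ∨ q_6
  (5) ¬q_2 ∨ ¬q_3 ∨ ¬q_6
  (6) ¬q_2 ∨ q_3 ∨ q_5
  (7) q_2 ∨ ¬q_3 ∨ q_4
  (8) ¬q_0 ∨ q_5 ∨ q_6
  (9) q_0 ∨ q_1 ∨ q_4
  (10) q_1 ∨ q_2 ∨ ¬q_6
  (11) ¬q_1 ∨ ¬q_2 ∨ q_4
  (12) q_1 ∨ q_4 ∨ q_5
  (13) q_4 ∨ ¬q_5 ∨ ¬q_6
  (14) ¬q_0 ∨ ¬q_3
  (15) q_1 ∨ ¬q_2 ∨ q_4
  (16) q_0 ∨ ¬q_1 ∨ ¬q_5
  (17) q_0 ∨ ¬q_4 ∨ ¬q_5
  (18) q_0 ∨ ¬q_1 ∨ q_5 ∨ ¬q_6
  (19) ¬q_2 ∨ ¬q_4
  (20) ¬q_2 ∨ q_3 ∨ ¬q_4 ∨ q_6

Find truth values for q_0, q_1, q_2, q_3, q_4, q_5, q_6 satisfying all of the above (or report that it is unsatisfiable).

Unit clause (¬q_0) forces q_0 = False.
Set q_1 = False.
  then (q_0 ∨ q_1 ∨ q_4) forces q_4 = True.
  then (q_0 ∨ ¬q_4 ∨ ¬q_5) forces q_5 = False.
  then (¬q_2 ∨ ¬q_4) forces q_2 = False.
  then (q_1 ∨ q_2 ∨ ¬q_6) forces q_6 = False.
Set q_3 = False.
All clauses satisfied.

q_0=F, q_1=F, q_2=F, q_3=F, q_4=T, q_5=F, q_6=F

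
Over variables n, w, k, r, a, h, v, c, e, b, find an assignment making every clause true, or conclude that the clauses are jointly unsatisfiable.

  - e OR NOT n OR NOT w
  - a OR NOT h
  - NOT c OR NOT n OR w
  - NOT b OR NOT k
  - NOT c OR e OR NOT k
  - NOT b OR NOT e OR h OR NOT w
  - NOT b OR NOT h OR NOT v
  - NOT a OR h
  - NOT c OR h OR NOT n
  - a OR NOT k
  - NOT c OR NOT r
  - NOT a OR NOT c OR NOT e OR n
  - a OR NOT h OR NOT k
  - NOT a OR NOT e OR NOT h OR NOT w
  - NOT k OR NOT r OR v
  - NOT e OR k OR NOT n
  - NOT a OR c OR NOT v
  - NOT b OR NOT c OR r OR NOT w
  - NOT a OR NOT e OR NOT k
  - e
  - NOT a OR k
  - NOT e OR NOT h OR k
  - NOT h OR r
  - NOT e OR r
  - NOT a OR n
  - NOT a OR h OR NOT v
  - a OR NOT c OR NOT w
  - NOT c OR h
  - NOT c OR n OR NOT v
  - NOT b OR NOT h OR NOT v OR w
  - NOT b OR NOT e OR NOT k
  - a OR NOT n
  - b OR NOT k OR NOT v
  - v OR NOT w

n=F; w=F; k=F; r=T; a=F; h=F; v=T; c=F; e=T; b=F

Unit clause (e) forces e = True.
In (NOT e OR r) only r is left, so r = True.
In (NOT c OR NOT r) only NOT c is left, so c = False.
Try n = True:
  (NOT e OR k OR NOT n) forces k = True.
  (NOT b OR NOT k) forces b = False.
  (a OR NOT k) forces a = True.
  clause (NOT a OR NOT e OR NOT k) is falsified — backtrack.
So n = False.
  then (NOT a OR n) forces a = False.
  then (a OR NOT h) forces h = False.
  then (a OR NOT k) forces k = False.
Set w = False.
Set v = True.
Set b = False.
All clauses satisfied.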